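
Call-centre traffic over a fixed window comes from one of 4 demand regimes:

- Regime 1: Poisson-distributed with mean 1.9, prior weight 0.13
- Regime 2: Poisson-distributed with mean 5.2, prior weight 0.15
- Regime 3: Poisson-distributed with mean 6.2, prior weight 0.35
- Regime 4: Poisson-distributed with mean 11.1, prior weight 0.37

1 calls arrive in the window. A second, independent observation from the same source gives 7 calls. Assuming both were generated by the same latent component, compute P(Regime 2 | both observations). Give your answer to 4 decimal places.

P(component k | x) = π_k·f_k(x) / marginal(x), where marginal(x) = Σ_j π_j·f_j(x).
Since both observations come from the same component, the likelihood for component k is f_k(x₁)·f_k(x₂).
  p_1 = [e^(−1.9)·1.9^1/1! = 0.28418] × [0.00265268] = 0.00075384
  p_2 = [e^(−5.2)·5.2^1/1! = 0.0286861] × [0.112528] = 0.003228
  p_3 = [e^(−6.2)·6.2^1/1! = 0.0125825] × [0.141803] = 0.00178423
  p_4 = [e^(−11.1)·11.1^1/1! = 0.000167747] × [0.0622532] = 1.04428e-05
Prior × likelihood for each component:
  π_1·p_1 = 0.13 × 0.00075384 = 9.79992e-05
  π_2·p_2 = 0.15 × 0.003228 = 0.0004842
  π_3·p_3 = 0.35 × 0.00178423 = 0.000624481
  π_4·p_4 = 0.37 × 1.04428e-05 = 3.86383e-06
Evidence: 9.79992e-05 + 0.0004842 + 0.000624481 + 3.86383e-06 = 0.00121054
P(Regime 2 | x) ≈ 0.4000

0.4000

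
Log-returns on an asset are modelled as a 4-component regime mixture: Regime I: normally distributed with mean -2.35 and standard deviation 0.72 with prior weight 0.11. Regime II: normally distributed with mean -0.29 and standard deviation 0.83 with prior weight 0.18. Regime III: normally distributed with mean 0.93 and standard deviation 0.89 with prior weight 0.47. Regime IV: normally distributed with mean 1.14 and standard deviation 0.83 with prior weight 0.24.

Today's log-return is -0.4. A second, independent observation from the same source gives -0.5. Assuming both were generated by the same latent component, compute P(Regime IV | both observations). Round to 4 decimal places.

0.0282

P(component k | x) = w_k·f_k(x) / marginal(x), where marginal(x) = Σ_j w_j·f_j(x).
Since both observations come from the same component, the likelihood for component k is f_k(x₁)·f_k(x₂).
  f_I = [(1/(0.72·√(2π)))·exp(−(-0.4−-2.35)²/(2·0.72²)) = 0.554087·exp(-3.66753) = 0.014151] × [0.0204156] = 0.000288901
  f_II = [(1/(0.83·√(2π)))·exp(−(-0.4−-0.29)²/(2·0.83²)) = 0.480653·exp(-0.00878) = 0.476451] × [0.465512] = 0.221794
  f_III = [(1/(0.89·√(2π)))·exp(−(-0.4−0.93)²/(2·0.89²)) = 0.448250·exp(-1.11659) = 0.146755] × [0.12329] = 0.0180934
  f_IV = [(1/(0.83·√(2π)))·exp(−(-0.4−1.14)²/(2·0.83²)) = 0.480653·exp(-1.72129) = 0.0859574] × [0.0682412] = 0.00586584
Unnormalised posteriors:
  w_I·f_I = 0.11 × 0.000288901 = 3.17791e-05
  w_II·f_II = 0.18 × 0.221794 = 0.0399229
  w_III·f_III = 0.47 × 0.0180934 = 0.0085039
  w_IV·f_IV = 0.24 × 0.00586584 = 0.0014078
Normaliser: 3.17791e-05 + 0.0399229 + 0.0085039 + 0.0014078 = 0.0498663
Responsibility of Regime IV: 0.0014078 / 0.0498663 ≈ 0.0282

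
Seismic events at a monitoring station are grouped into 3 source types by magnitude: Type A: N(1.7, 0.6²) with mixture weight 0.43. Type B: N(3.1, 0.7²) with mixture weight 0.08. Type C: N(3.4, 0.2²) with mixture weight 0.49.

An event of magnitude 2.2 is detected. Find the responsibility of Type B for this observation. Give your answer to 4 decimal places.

By Bayes' theorem, P(k | x) = P(Z=k) f_k(x) / Σ_j P(Z=j) f_j(x).
Component likelihoods at x = 2.2:
  f_A = 0.469853
  f_B = 0.249376
  f_C = 3.03794e-08
Multiply by the mixture weights:
  P(Z=A)·f_A = 0.43 × 0.469853 = 0.202037
  P(Z=B)·f_B = 0.08 × 0.249376 = 0.0199501
  P(Z=C)·f_C = 0.49 × 3.03794e-08 = 1.48859e-08
Evidence: 0.202037 + 0.0199501 + 1.48859e-08 = 0.221987
P(Type B | 2.2) ≈ 0.0899

0.0899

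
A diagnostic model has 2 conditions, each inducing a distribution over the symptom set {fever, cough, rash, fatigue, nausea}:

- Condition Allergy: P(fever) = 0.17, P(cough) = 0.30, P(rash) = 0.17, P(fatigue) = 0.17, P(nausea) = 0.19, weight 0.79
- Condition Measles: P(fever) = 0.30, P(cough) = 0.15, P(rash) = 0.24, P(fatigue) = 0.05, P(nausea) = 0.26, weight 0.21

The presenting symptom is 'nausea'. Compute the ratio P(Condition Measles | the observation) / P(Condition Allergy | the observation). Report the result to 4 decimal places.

The posterior odds equal the prior odds times the likelihood ratio: (P(Z=i)/P(Z=j))·(f_i(x)/f_j(x)).
Component likelihoods at x = 'nausea':
  p_Allergy = 0.19
  p_Measles = 0.26
Odds = (0.21/0.79) × (0.26/0.19) = 0.265823 × 1.36842 ≈ 0.3638

0.3638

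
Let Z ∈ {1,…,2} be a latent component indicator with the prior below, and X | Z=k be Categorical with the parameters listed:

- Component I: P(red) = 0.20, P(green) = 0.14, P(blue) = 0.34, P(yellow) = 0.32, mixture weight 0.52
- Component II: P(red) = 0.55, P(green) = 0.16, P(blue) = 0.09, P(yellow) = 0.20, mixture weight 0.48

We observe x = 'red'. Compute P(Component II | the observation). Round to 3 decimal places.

The responsibility of component k is π_k f_k(x) divided by Σ_j π_j f_j(x).
Categorical probabilities:
  p_I = P(red | comp) = 0.20
  p_II = P(red | comp) = 0.55
Multiply by the mixture weights:
  π_I·p_I = 0.52 × 0.2 = 0.104
  π_II·p_II = 0.48 × 0.55 = 0.264
Normaliser: 0.104 + 0.264 = 0.368
P(Component II | 'red') ≈ 0.717

0.717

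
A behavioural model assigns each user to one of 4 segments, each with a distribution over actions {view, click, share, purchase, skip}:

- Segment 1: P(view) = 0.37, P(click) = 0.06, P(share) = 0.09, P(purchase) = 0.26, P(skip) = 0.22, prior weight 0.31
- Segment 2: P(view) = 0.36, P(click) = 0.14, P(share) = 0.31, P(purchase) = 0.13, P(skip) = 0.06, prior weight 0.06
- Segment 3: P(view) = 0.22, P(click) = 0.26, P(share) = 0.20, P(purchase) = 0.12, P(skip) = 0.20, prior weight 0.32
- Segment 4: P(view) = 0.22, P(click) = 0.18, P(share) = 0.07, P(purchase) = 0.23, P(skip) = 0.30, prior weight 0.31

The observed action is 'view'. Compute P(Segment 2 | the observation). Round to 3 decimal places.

0.079

By Bayes' theorem, P(k | x) = π_k f_k(x) / Σ_j π_j f_j(x).
Categorical probabilities:
  f_1 = 0.37
  f_2 = 0.36
  f_3 = 0.22
  f_4 = 0.22
Unnormalised posteriors:
  π_1·f_1 = 0.31 × 0.37 = 0.1147
  π_2·f_2 = 0.06 × 0.36 = 0.0216
  π_3·f_3 = 0.32 × 0.22 = 0.0704
  π_4·f_4 = 0.31 × 0.22 = 0.0682
Evidence: 0.1147 + 0.0216 + 0.0704 + 0.0682 = 0.2749
P(Segment 2 | the observation) ≈ 0.079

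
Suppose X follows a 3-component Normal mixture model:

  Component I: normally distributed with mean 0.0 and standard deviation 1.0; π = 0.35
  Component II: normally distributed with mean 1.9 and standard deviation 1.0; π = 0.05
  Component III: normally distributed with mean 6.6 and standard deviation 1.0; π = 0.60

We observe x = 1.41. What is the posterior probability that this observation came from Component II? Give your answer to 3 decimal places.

P(component k | x) = π_k·f_k(x) / marginal(x), where marginal(x) = Σ_j π_j·f_j(x).
Component likelihoods at x = 1.41:
  p_I = 0.147639
  p_II = 0.353812
  p_III = 5.6469e-07
Prior × likelihood for each component:
  π_I·p_I = 0.35 × 0.147639 = 0.0516735
  π_II·p_II = 0.05 × 0.353812 = 0.0176906
  π_III·p_III = 0.60 × 5.6469e-07 = 3.38814e-07
Marginal: 0.0516735 + 0.0176906 + 3.38814e-07 = 0.0693644
So the posterior for Component II is 0.0176906 / 0.0693644 ≈ 0.255.

0.255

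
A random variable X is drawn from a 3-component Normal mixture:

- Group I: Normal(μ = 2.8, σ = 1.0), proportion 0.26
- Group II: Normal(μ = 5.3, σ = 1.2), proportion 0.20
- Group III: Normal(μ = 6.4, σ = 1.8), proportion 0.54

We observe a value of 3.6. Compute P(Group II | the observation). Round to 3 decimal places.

The responsibility of component k is w_k f_k(x) divided by Σ_j w_j f_j(x).
Normal densities:
  p_I = (1/(1.0·√(2π)))·exp(−(3.6−2.8)²/(2·1.0²)) = 0.398942·exp(-0.32000) = 0.289692
  p_II = (1/(1.2·√(2π)))·exp(−(3.6−5.3)²/(2·1.2²)) = 0.332452·exp(-1.00347) = 0.121878
  p_III = (1/(1.8·√(2π)))·exp(−(3.6−6.4)²/(2·1.8²)) = 0.221635·exp(-1.20988) = 0.066099
Multiply by the mixture weights:
  w_I·p_I = 0.26 × 0.289692 = 0.0753198
  w_II·p_II = 0.20 × 0.121878 = 0.0243757
  w_III·p_III = 0.54 × 0.066099 = 0.0356935
Marginal: 0.0753198 + 0.0243757 + 0.0356935 = 0.135389
P(Group II | data) ≈ 0.180

0.180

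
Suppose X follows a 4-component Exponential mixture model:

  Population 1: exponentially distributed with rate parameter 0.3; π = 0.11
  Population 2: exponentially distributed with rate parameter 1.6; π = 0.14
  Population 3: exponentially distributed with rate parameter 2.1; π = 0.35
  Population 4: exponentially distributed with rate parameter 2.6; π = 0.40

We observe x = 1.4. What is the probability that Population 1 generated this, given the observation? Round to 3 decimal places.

By Bayes' theorem, P(k | x) = P(Z=k) f_k(x) / Σ_j P(Z=j) f_j(x).
Component likelihoods at x = 1.4:
  f_1 = 0.3·e^(−0.3·1.4) = 0.3·e^(−0.4200) = 0.197114
  f_2 = 1.6·e^(−1.6·1.4) = 1.6·e^(−2.2400) = 0.170334
  f_3 = 2.1·e^(−2.1·1.4) = 2.1·e^(−2.9400) = 0.111018
  f_4 = 2.6·e^(−2.6·1.4) = 2.6·e^(−3.6400) = 0.0682561
Unnormalised posteriors:
  P(Z=1)·f_1 = 0.11 × 0.197114 = 0.0216825
  P(Z=2)·f_2 = 0.14 × 0.170334 = 0.0238467
  P(Z=3)·f_3 = 0.35 × 0.111018 = 0.0388563
  P(Z=4)·f_4 = 0.40 × 0.0682561 = 0.0273024
Denominator: 0.0216825 + 0.0238467 + 0.0388563 + 0.0273024 = 0.111688
So the posterior for Population 1 is 0.0216825 / 0.111688 ≈ 0.194.

0.194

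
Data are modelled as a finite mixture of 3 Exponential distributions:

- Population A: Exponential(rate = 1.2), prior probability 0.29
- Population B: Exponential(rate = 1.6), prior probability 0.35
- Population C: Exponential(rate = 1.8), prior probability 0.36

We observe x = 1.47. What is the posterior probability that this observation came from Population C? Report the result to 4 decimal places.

P(component k | x) = w_k·f_k(x) / marginal(x), where marginal(x) = Σ_j w_j·f_j(x).
Evaluate each component's likelihood at the observed value:
  p_A = 1.2·e^(−1.2·1.47) = 1.2·e^(−1.7640) = 0.20563
  p_B = 1.6·e^(−1.6·1.47) = 1.6·e^(−2.3520) = 0.152286
  p_C = 1.8·e^(−1.8·1.47) = 1.8·e^(−2.6460) = 0.127682
Prior × likelihood for each component:
  w_A·p_A = 0.29 × 0.20563 = 0.0596326
  w_B·p_B = 0.35 × 0.152286 = 0.0533
  w_C·p_C = 0.36 × 0.127682 = 0.0459655
Marginal: 0.0596326 + 0.0533 + 0.0459655 = 0.158898
Responsibility of Population C: 0.0459655 / 0.158898 ≈ 0.2893

0.2893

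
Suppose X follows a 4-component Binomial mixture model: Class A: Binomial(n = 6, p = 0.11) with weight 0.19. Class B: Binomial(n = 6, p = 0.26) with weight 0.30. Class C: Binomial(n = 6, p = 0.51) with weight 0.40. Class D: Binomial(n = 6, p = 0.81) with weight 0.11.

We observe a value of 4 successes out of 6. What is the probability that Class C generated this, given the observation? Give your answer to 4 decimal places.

0.7236

Posterior ∝ prior × likelihood, so P(k | x) ∝ π_k f_k(x); normalise over all components.
Binomial probabilities:
  L_A = C(6,4)·0.11^4·0.89^2 = 15·0.00014641·0.7921 = 0.00173957
  L_B = C(6,4)·0.26^4·0.74^2 = 15·0.00456976·0.5476 = 0.037536
  L_C = C(6,4)·0.51^4·0.49^2 = 15·0.067652·0.2401 = 0.243649
  L_D = C(6,4)·0.81^4·0.19^2 = 15·0.430467·0.0361 = 0.233098
Weight by the priors:
  π_A·L_A = 0.19 × 0.00173957 = 0.000330518
  π_B·L_B = 0.30 × 0.037536 = 0.0112608
  π_C·L_C = 0.40 × 0.243649 = 0.0974595
  π_D·L_D = 0.11 × 0.233098 = 0.0256408
Denominator: 0.000330518 + 0.0112608 + 0.0974595 + 0.0256408 = 0.134692
P(Class C | the observation) = 0.0974595 / 0.134692 ≈ 0.7236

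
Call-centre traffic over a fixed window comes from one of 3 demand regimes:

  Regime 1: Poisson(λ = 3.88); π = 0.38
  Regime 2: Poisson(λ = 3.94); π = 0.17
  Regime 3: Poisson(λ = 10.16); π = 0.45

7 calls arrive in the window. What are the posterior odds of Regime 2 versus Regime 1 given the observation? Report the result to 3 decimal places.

Only the two components matter; the odds are (P(Z=i) f_i(x)) / (P(Z=j) f_j(x)).
Poisson probabilities:
  f_1 = 0.0542412
  f_2 = 0.0568752
  f_3 = 0.0857815
Odds = (0.17/0.38) × (0.0568752/0.0542412) = 0.447368 × 1.04856 ≈ 0.469

0.469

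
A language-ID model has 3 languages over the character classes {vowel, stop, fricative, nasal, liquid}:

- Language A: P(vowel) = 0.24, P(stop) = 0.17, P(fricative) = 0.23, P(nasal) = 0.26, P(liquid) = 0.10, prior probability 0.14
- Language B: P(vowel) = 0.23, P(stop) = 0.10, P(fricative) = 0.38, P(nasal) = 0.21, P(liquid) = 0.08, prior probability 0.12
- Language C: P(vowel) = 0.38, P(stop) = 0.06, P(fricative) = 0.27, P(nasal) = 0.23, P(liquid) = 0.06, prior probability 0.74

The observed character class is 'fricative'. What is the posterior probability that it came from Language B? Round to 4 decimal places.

Posterior ∝ prior × likelihood, so P(k | x) ∝ π_k f_k(x); normalise over all components.
Categorical probabilities:
  L_A = 0.23
  L_B = 0.38
  L_C = 0.27
Multiply by the mixture weights:
  π_A·L_A = 0.14 × 0.23 = 0.0322
  π_B·L_B = 0.12 × 0.38 = 0.0456
  π_C·L_C = 0.74 × 0.27 = 0.1998
Denominator: 0.0322 + 0.0456 + 0.1998 = 0.2776
Responsibility of Language B: 0.0456 / 0.2776 ≈ 0.1643

0.1643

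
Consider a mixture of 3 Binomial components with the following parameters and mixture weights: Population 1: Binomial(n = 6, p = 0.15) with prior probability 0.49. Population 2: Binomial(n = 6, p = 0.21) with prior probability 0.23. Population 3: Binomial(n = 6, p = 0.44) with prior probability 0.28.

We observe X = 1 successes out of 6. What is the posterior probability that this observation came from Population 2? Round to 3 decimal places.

0.274

Apply Bayes' rule: the posterior for each component is proportional to its prior times its likelihood at x.
Evaluate each component's likelihood at the observed value:
  p_1 = 0.399335
  p_2 = 0.387709
  p_3 = 0.145393
Multiply by the mixture weights:
  π_1·p_1 = 0.49 × 0.399335 = 0.195674
  π_2·p_2 = 0.23 × 0.387709 = 0.0891731
  π_3·p_3 = 0.28 × 0.145393 = 0.0407101
Denominator: 0.195674 + 0.0891731 + 0.0407101 = 0.325557
So the posterior for Population 2 is 0.0891731 / 0.325557 ≈ 0.274.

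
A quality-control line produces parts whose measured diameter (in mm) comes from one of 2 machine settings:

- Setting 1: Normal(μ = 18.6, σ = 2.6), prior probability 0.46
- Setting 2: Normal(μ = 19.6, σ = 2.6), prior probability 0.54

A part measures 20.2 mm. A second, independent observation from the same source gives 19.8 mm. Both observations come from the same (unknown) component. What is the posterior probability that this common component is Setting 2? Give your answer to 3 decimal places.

Posterior ∝ prior × likelihood, so P(k | x) ∝ w_k f_k(x); normalise over all components.
Since both observations come from the same component, the likelihood for component k is f_k(x₁)·f_k(x₂).
  p_1 = [(1/(2.6·√(2π)))·exp(−(20.2−18.6)²/(2·2.6²)) = 0.153439·exp(-0.18935) = 0.126971] × [0.137937] = 0.0175139
  p_2 = [(1/(2.6·√(2π)))·exp(−(20.2−19.6)²/(2·2.6²)) = 0.153439·exp(-0.02663) = 0.149408] × [0.152986] = 0.0228573
Unnormalised posteriors:
  w_1·p_1 = 0.46 × 0.0175139 = 0.00805641
  w_2·p_2 = 0.54 × 0.0228573 = 0.0123429
Normaliser: 0.00805641 + 0.0123429 = 0.0203993
Responsibility of Setting 2: 0.0123429 / 0.0203993 ≈ 0.605

0.605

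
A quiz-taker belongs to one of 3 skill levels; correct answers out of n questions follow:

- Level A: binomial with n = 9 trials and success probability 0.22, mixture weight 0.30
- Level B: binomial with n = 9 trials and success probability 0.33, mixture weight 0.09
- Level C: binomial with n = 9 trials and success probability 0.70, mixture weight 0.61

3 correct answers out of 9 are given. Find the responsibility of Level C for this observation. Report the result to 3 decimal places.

0.131

Posterior ∝ prior × likelihood, so P(k | x) ∝ w_k f_k(x); normalise over all components.
Evaluate each component's likelihood at the observed value:
  L_A = 0.201426
  L_B = 0.273067
  L_C = 0.0210039
Weight by the priors:
  w_A·L_A = 0.30 × 0.201426 = 0.0604277
  w_B·L_B = 0.09 × 0.273067 = 0.0245761
  w_C·L_C = 0.61 × 0.0210039 = 0.0128124
Denominator: 0.0604277 + 0.0245761 + 0.0128124 = 0.0978162
P(Level C | x) = 0.0128124 / 0.0978162 ≈ 0.131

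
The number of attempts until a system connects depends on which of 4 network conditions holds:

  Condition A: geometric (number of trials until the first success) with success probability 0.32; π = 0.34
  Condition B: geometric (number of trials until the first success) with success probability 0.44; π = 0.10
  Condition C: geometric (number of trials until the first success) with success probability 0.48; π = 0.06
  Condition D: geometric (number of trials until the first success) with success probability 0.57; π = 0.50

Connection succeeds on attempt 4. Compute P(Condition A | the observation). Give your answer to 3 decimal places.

P(component k | x) = π_k·f_k(x) / marginal(x), where marginal(x) = Σ_j π_j·f_j(x).
Evaluate each component's likelihood at the observed value:
  L_A = 0.32·(1−0.32)^3 = 0.32·0.314432 = 0.100618
  L_B = 0.44·(1−0.44)^3 = 0.44·0.175616 = 0.077271
  L_C = 0.48·(1−0.48)^3 = 0.48·0.140608 = 0.0674918
  L_D = 0.57·(1−0.57)^3 = 0.57·0.079507 = 0.045319
Weight by the priors:
  π_A·L_A = 0.34 × 0.100618 = 0.0342102
  π_B·L_B = 0.10 × 0.077271 = 0.0077271
  π_C·L_C = 0.06 × 0.0674918 = 0.00404951
  π_D·L_D = 0.50 × 0.045319 = 0.0226595
Sum: 0.0342102 + 0.0077271 + 0.00404951 + 0.0226595 = 0.0686463
P(Condition A | x) ≈ 0.498

0.498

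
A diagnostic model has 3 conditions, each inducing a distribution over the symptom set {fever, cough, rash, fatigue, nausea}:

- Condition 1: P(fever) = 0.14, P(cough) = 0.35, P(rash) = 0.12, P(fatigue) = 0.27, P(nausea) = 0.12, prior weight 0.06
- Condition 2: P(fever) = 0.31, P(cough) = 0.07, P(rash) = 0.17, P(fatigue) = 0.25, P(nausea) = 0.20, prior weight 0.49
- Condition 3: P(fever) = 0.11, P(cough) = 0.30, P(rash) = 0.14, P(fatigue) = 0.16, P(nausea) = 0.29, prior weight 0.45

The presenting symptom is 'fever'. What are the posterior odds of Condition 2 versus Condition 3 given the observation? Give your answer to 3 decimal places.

The posterior odds equal the prior odds times the likelihood ratio: (w_i/w_j)·(f_i(x)/f_j(x)).
Evaluate each component's likelihood at the observed value:
  L_1 = 0.14
  L_2 = 0.31
  L_3 = 0.11
Odds = (0.49/0.45) × (0.31/0.11) = 1.08889 × 2.81818 ≈ 3.069

3.069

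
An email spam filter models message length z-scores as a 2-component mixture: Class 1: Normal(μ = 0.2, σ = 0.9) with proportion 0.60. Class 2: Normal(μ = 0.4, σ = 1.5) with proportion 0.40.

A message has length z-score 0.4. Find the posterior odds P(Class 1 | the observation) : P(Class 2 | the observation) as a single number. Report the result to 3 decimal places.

2.439

The posterior odds equal the prior odds times the likelihood ratio: (w_i/w_j)·(f_i(x)/f_j(x)).
Component likelihoods at x = 0.4:
  f_1 = (1/(0.9·√(2π)))·exp(−(0.4−0.2)²/(2·0.9²)) = 0.443269·exp(-0.02469) = 0.432458
  f_2 = (1/(1.5·√(2π)))·exp(−(0.4−0.4)²/(2·1.5²)) = 0.265962·exp(-0.00000) = 0.265962
Odds = (0.60/0.40) × (0.432458/0.265962) = 1.5 × 1.62602 ≈ 2.439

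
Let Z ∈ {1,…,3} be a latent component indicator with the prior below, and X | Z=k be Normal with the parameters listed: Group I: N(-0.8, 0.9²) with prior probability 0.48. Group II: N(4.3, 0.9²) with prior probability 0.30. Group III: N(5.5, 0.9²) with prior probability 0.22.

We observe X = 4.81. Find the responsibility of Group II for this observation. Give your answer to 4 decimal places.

The responsibility of component k is P(Z=k) f_k(x) divided by Σ_j P(Z=j) f_j(x).
Component likelihoods at x = 4.81:
  p_I = (1/(0.9·√(2π)))·exp(−(4.81−-0.8)²/(2·0.9²)) = 0.443269·exp(-19.42722) = 1.62006e-09
  p_II = (1/(0.9·√(2π)))·exp(−(4.81−4.3)²/(2·0.9²)) = 0.443269·exp(-0.16056) = 0.377519
  p_III = (1/(0.9·√(2π)))·exp(−(4.81−5.5)²/(2·0.9²)) = 0.443269·exp(-0.29389) = 0.330395
Unnormalised posteriors:
  P(Z=I)·p_I = 0.48 × 1.62006e-09 = 7.77631e-10
  P(Z=II)·p_II = 0.30 × 0.377519 = 0.113256
  P(Z=III)·p_III = 0.22 × 0.330395 = 0.0726869
Normaliser: 7.77631e-10 + 0.113256 + 0.0726869 = 0.185943
So the posterior for Group II is 0.113256 / 0.185943 ≈ 0.6091.

0.6091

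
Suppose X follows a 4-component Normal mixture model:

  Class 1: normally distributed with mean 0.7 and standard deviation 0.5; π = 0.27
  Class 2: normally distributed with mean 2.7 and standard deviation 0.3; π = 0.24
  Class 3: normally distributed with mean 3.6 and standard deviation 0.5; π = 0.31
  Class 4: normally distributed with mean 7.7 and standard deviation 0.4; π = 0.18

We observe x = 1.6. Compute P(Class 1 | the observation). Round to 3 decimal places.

The responsibility of component k is π_k f_k(x) divided by Σ_j π_j f_j(x).
Evaluate each component's likelihood at the observed value:
  L_1 = 0.1579
  L_2 = 0.0016009
  L_3 = 0.00026766
  L_4 = 3.1517e-51
Unnormalised posteriors:
  π_1·L_1 = 0.27 × 0.1579 = 0.0426331
  π_2·L_2 = 0.24 × 0.0016009 = 0.000384217
  π_3·L_3 = 0.31 × 0.00026766 = 8.29747e-05
  π_4·L_4 = 0.18 × 3.1517e-51 = 5.67306e-52
Marginal: 0.0426331 + 0.000384217 + 8.29747e-05 + 5.67306e-52 = 0.0431003
So the posterior for Class 1 is 0.0426331 / 0.0431003 ≈ 0.989.

0.989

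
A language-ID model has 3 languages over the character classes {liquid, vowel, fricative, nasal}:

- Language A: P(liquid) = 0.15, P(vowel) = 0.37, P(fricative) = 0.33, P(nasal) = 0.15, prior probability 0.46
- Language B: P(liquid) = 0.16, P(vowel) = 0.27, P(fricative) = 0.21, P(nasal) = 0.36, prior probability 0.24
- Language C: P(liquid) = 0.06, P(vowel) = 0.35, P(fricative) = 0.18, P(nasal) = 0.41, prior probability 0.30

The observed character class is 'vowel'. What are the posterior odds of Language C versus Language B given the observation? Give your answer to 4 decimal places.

1.6204

The posterior odds equal the prior odds times the likelihood ratio: (P(Z=i)/P(Z=j))·(f_i(x)/f_j(x)).
Component likelihoods at x = 'vowel':
  f_A = P(vowel | comp) = 0.37
  f_B = P(vowel | comp) = 0.27
  f_C = P(vowel | comp) = 0.35
Odds = (0.30/0.24) × (0.35/0.27) = 1.25 × 1.2963 ≈ 1.6204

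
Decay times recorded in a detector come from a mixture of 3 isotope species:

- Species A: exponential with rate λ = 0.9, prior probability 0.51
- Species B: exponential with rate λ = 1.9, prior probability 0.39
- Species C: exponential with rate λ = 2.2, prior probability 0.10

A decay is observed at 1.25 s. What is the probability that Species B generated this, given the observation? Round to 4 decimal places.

0.2971

P(component k | x) = π_k·f_k(x) / marginal(x), where marginal(x) = Σ_j π_j·f_j(x).
Exponential densities:
  p_A = 0.9·e^(−0.9·1.25) = 0.9·e^(−1.1250) = 0.292187
  p_B = 1.9·e^(−1.9·1.25) = 1.9·e^(−2.3750) = 0.176728
  p_C = 2.2·e^(−2.2·1.25) = 2.2·e^(−2.7500) = 0.140641
Multiply by the mixture weights:
  π_A·p_A = 0.51 × 0.292187 = 0.149015
  π_B·p_B = 0.39 × 0.176728 = 0.0689237
  π_C·p_C = 0.10 × 0.140641 = 0.0140641
Denominator: 0.149015 + 0.0689237 + 0.0140641 = 0.232003
P(Species B | data) = 0.0689237 / 0.232003 ≈ 0.2971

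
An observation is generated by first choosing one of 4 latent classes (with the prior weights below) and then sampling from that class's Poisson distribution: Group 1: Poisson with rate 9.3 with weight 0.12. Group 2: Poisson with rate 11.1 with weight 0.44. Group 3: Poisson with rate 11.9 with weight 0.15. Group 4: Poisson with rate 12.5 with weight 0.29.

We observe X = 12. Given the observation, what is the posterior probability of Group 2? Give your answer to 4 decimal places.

0.4491

Apply Bayes' rule: the posterior for each component is proportional to its prior times its likelihood at x.
Poisson probabilities:
  p_1 = e^(−9.3)·9.3^12/12! = 0.079895
  p_2 = e^(−11.1)·11.1^12/12! = 0.110375
  p_3 = e^(−11.9)·11.9^12/12! = 0.11432
  p_4 = e^(−12.5)·12.5^12/12! = 0.113215
Unnormalised posteriors:
  π_1·p_1 = 0.12 × 0.079895 = 0.0095874
  π_2·p_2 = 0.44 × 0.110375 = 0.0485649
  π_3·p_3 = 0.15 × 0.11432 = 0.017148
  π_4·p_4 = 0.29 × 0.113215 = 0.0328322
Denominator: 0.0095874 + 0.0485649 + 0.017148 + 0.0328322 = 0.108133
Responsibility of Group 2: 0.0485649 / 0.108133 ≈ 0.4491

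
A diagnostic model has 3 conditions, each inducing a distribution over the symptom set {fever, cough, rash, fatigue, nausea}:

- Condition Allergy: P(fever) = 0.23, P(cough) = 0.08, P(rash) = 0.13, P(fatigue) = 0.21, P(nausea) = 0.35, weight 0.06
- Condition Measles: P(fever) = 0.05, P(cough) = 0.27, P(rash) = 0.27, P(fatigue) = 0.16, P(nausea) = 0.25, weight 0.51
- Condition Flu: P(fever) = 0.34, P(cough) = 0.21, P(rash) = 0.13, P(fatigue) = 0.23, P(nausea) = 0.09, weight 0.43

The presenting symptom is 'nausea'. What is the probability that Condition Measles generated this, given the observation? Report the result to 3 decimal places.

0.681

Posterior ∝ prior × likelihood, so P(k | x) ∝ π_k f_k(x); normalise over all components.
Categorical probabilities:
  p_Allergy = 0.35
  p_Measles = 0.25
  p_Flu = 0.09
Weight by the priors:
  π_Allergy·p_Allergy = 0.06 × 0.35 = 0.021
  π_Measles·p_Measles = 0.51 × 0.25 = 0.1275
  π_Flu·p_Flu = 0.43 × 0.09 = 0.0387
Sum: 0.021 + 0.1275 + 0.0387 = 0.1872
So the posterior for Condition Measles is 0.1275 / 0.1872 ≈ 0.681.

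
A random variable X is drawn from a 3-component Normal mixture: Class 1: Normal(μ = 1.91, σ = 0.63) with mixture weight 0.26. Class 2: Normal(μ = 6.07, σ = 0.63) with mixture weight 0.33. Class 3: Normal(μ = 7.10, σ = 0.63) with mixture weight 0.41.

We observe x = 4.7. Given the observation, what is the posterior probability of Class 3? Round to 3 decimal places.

0.009

Posterior ∝ prior × likelihood, so P(k | x) ∝ π_k f_k(x); normalise over all components.
Evaluate each component's likelihood at the observed value:
  p_1 = (1/(0.63·√(2π)))·exp(−(4.7−1.91)²/(2·0.63²)) = 0.633242·exp(-9.80612) = 3.48999e-05
  p_2 = (1/(0.63·√(2π)))·exp(−(4.7−6.07)²/(2·0.63²)) = 0.633242·exp(-2.36445) = 0.0595254
  p_3 = (1/(0.63·√(2π)))·exp(−(4.7−7.10)²/(2·0.63²)) = 0.633242·exp(-7.25624) = 0.000446916
Prior × likelihood for each component:
  π_1·p_1 = 0.26 × 3.48999e-05 = 9.07398e-06
  π_2·p_2 = 0.33 × 0.0595254 = 0.0196434
  π_3·p_3 = 0.41 × 0.000446916 = 0.000183236
Normaliser: 9.07398e-06 + 0.0196434 + 0.000183236 = 0.0198357
Responsibility of Class 3: 0.000183236 / 0.0198357 ≈ 0.009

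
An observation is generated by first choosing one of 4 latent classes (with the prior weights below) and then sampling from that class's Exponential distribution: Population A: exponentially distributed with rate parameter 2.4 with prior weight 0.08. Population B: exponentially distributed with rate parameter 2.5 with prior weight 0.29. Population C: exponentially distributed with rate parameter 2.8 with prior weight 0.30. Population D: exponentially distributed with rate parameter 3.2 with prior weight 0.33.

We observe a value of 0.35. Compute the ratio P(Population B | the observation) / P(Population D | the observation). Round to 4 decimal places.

The posterior odds equal the prior odds times the likelihood ratio: (w_i/w_j)·(f_i(x)/f_j(x)).
Evaluate each component's likelihood at the observed value:
  L_A = 2.4·e^(−2.4·0.35) = 2.4·e^(−0.8400) = 1.03611
  L_B = 2.5·e^(−2.5·0.35) = 2.5·e^(−0.8750) = 1.04216
  L_C = 2.8·e^(−2.8·0.35) = 2.8·e^(−0.9800) = 1.05087
  L_D = 3.2·e^(−3.2·0.35) = 3.2·e^(−1.1200) = 1.0441
0.302225 / 0.344551 ≈ 0.8772

0.8772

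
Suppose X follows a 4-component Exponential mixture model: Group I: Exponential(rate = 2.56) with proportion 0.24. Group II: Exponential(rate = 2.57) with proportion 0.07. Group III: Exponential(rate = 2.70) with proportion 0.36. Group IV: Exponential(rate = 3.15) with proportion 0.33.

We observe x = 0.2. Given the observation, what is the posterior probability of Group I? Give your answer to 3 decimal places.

The responsibility of component k is P(Z=k) f_k(x) divided by Σ_j P(Z=j) f_j(x).
Exponential densities:
  L_I = 1.5342
  L_II = 1.53711
  L_III = 1.57342
  L_IV = 1.67766
Multiply by the mixture weights:
  P(Z=I)·L_I = 0.24 × 1.5342 = 0.368207
  P(Z=II)·L_II = 0.07 × 1.53711 = 0.107598
  P(Z=III)·L_III = 0.36 × 1.57342 = 0.566431
  P(Z=IV)·L_IV = 0.33 × 1.67766 = 0.553629
Marginal: 0.368207 + 0.107598 + 0.566431 + 0.553629 = 1.59587
P(Group I | 0.2) = 0.368207 / 1.59587 ≈ 0.231

0.231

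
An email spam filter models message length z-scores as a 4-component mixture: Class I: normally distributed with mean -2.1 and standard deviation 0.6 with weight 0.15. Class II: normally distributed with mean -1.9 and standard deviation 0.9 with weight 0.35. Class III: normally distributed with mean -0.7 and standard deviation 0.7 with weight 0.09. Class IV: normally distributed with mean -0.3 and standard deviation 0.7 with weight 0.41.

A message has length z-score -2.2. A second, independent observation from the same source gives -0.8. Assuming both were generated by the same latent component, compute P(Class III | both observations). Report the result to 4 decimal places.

By Bayes' theorem, P(k | x) = π_k f_k(x) / Σ_j π_j f_j(x).
Since both observations come from the same component, the likelihood for component k is f_k(x₁)·f_k(x₂).
  f_I = [0.655733] × [0.0635877] = 0.0416965
  f_II = [0.419315] × [0.210033] = 0.0880698
  f_III = [0.057373] × [0.564132] = 0.0323659
  f_IV = [0.0143223] × [0.441593] = 0.00632464
Weight by the priors:
  π_I·f_I = 0.15 × 0.0416965 = 0.00625448
  π_II·f_II = 0.35 × 0.0880698 = 0.0308244
  π_III·f_III = 0.09 × 0.0323659 = 0.00291293
  π_IV·f_IV = 0.41 × 0.00632464 = 0.0025931
Sum: 0.00625448 + 0.0308244 + 0.00291293 + 0.0025931 = 0.042585
P(Class III | x) ≈ 0.0684

0.0684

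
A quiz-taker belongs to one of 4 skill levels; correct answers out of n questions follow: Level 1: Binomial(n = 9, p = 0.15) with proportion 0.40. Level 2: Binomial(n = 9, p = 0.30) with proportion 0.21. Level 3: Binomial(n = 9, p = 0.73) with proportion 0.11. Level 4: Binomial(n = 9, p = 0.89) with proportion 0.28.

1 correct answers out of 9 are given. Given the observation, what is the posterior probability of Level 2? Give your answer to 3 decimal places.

0.182

By Bayes' theorem, P(k | x) = w_k f_k(x) / Σ_j w_j f_j(x).
Evaluate each component's likelihood at the observed value:
  f_1 = C(9,1)·0.15^1·0.85^8 = 9·0.15·0.272491 = 0.367862
  f_2 = C(9,1)·0.30^1·0.70^8 = 9·0.3·0.057648 = 0.15565
  f_3 = C(9,1)·0.73^1·0.27^8 = 9·0.73·2.8243e-05 = 0.000185556
  f_4 = C(9,1)·0.89^1·0.11^8 = 9·0.89·2.14359e-08 = 1.71701e-07
Multiply by the mixture weights:
  w_1·f_1 = 0.40 × 0.367862 = 0.147145
  w_2·f_2 = 0.21 × 0.15565 = 0.0326864
  w_3·f_3 = 0.11 × 0.000185556 = 2.04112e-05
  w_4·f_4 = 0.28 × 1.71701e-07 = 4.80764e-08
Sum: 0.147145 + 0.0326864 + 2.04112e-05 + 4.80764e-08 = 0.179852
P(Level 2 | the observation) ≈ 0.182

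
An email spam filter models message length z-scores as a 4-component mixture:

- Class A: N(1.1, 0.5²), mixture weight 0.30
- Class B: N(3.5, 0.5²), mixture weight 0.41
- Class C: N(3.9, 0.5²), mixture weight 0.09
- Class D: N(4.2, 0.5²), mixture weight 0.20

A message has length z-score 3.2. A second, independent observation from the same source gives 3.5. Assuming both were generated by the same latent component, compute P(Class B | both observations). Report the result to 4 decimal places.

The responsibility of component k is w_k f_k(x) divided by Σ_j w_j f_j(x).
Since both observations come from the same component, the likelihood for component k is f_k(x₁)·f_k(x₂).
  L_A = [(1/(0.5·√(2π)))·exp(−(3.2−1.1)²/(2·0.5²)) = 0.797885·exp(-8.82000) = 0.000117886] × [7.9226e-06] = 9.33964e-10
  L_B = [(1/(0.5·√(2π)))·exp(−(3.2−3.5)²/(2·0.5²)) = 0.797885·exp(-0.18000) = 0.666449] × [0.797885] = 0.53175
  L_C = [(1/(0.5·√(2π)))·exp(−(3.2−3.9)²/(2·0.5²)) = 0.797885·exp(-0.98000) = 0.299455] × [0.579383] = 0.173499
  L_D = [(1/(0.5·√(2π)))·exp(−(3.2−4.2)²/(2·0.5²)) = 0.797885·exp(-2.00000) = 0.107982] × [0.299455] = 0.0323357
Unnormalised posteriors:
  w_A·L_A = 0.30 × 9.33964e-10 = 2.80189e-10
  w_B·L_B = 0.41 × 0.53175 = 0.218017
  w_C·L_C = 0.09 × 0.173499 = 0.0156149
  w_D·L_D = 0.20 × 0.0323357 = 0.00646714
Sum: 2.80189e-10 + 0.218017 + 0.0156149 + 0.00646714 = 0.240099
P(Class B | x₁, x₂) = 0.218017 / 0.240099 ≈ 0.9080

0.9080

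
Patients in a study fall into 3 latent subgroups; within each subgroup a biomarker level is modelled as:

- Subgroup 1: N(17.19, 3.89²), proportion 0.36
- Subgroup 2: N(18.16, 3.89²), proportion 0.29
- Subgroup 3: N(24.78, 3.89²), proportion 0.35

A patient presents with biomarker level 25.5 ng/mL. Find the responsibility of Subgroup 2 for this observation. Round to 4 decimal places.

0.1138

P(component k | x) = π_k·f_k(x) / marginal(x), where marginal(x) = Σ_j π_j·f_j(x).
Normal densities:
  p_1 = 0.0104712
  p_2 = 0.0172918
  p_3 = 0.100814
Unnormalised posteriors:
  π_1·p_1 = 0.36 × 0.0104712 = 0.00376965
  π_2·p_2 = 0.29 × 0.0172918 = 0.00501462
  π_3·p_3 = 0.35 × 0.100814 = 0.0352849
Normaliser: 0.00376965 + 0.00501462 + 0.0352849 = 0.0440692
So the posterior for Subgroup 2 is 0.00501462 / 0.0440692 ≈ 0.1138.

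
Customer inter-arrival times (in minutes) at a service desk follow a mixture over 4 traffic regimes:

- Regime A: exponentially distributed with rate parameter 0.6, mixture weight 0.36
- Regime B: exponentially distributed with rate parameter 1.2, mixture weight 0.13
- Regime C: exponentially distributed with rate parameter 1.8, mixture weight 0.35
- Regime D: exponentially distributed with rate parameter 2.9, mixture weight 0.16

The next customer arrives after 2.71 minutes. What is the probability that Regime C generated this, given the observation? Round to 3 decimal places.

0.090

The responsibility of component k is π_k f_k(x) divided by Σ_j π_j f_j(x).
Evaluate each component's likelihood at the observed value:
  f_A = 0.118029
  f_B = 0.0464361
  f_C = 0.013702
  f_D = 0.00112015
Weight by the priors:
  π_A·f_A = 0.36 × 0.118029 = 0.0424904
  π_B·f_B = 0.13 × 0.0464361 = 0.00603669
  π_C·f_C = 0.35 × 0.013702 = 0.0047957
  π_D·f_D = 0.16 × 0.00112015 = 0.000179225
Evidence: 0.0424904 + 0.00603669 + 0.0047957 + 0.000179225 = 0.053502
So the posterior for Regime C is 0.0047957 / 0.053502 ≈ 0.090.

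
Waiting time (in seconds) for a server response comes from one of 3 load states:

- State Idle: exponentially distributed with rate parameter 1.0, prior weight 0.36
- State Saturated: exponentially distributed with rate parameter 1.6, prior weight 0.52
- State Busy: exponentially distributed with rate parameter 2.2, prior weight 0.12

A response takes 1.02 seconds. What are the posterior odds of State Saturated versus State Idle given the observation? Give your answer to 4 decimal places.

1.2532

Since P(k|x) ∝ w_k f_k(x), the posterior odds are w_i f_i(x) / (w_j f_j(x)).
Exponential densities:
  L_Idle = 1.0·e^(−1.0·1.02) = 1.0·e^(−1.0200) = 0.360595
  L_Saturated = 1.6·e^(−1.6·1.02) = 1.6·e^(−1.6320) = 0.312861
  L_Busy = 2.2·e^(−2.2·1.02) = 2.2·e^(−2.2440) = 0.233274
Odds = (0.52/0.36) × (0.312861/0.360595) = 1.44444 × 0.867624 ≈ 1.2532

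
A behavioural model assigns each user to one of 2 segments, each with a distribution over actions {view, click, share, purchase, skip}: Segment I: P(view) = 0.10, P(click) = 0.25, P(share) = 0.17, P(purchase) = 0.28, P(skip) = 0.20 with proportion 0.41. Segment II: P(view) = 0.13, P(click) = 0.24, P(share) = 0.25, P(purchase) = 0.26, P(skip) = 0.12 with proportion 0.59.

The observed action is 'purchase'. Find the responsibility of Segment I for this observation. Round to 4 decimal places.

0.4280

Apply Bayes' rule: the posterior for each component is proportional to its prior times its likelihood at x.
Categorical probabilities:
  L_I = 0.28
  L_II = 0.26
Prior × likelihood for each component:
  P(Z=I)·L_I = 0.41 × 0.28 = 0.1148
  P(Z=II)·L_II = 0.59 × 0.26 = 0.1534
Evidence: 0.1148 + 0.1534 = 0.2682
P(Segment I | the observation) ≈ 0.4280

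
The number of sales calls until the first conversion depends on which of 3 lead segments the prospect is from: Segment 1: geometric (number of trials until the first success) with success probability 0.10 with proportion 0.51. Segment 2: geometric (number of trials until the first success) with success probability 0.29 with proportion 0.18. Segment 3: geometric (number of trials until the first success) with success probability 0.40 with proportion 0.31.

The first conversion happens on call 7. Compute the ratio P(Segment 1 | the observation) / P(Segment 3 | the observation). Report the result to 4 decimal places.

4.6849

Since P(k|x) ∝ π_k f_k(x), the posterior odds are π_i f_i(x) / (π_j f_j(x)).
Component likelihoods at x = 7:
  f_1 = 0.0531441
  f_2 = 0.0371491
  f_3 = 0.0186624
Posterior odds = (π_1·f_1) / (π_3·f_3) = (0.51·0.0531441) / (0.31·0.0186624) = 0.0271035 / 0.00578534 ≈ 4.6849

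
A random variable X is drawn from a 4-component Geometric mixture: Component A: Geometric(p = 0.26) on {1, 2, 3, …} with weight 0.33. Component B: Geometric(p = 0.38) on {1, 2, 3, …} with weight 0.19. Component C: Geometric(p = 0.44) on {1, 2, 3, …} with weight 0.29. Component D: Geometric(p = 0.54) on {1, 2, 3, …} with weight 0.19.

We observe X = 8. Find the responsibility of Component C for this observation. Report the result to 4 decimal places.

The responsibility of component k is π_k f_k(x) divided by Σ_j π_j f_j(x).
Evaluate each component's likelihood at the observed value:
  f_A = 0.26·(1−0.26)^7 = 0.26·0.121513 = 0.0315933
  f_B = 0.38·(1−0.38)^7 = 0.38·0.0352161 = 0.0133821
  f_C = 0.44·(1−0.44)^7 = 0.44·0.0172709 = 0.00759922
  f_D = 0.54·(1−0.54)^7 = 0.54·0.00435818 = 0.00235342
Prior × likelihood for each component:
  π_A·f_A = 0.33 × 0.0315933 = 0.0104258
  π_B·f_B = 0.19 × 0.0133821 = 0.00254261
  π_C·f_C = 0.29 × 0.00759922 = 0.00220377
  π_D·f_D = 0.19 × 0.00235342 = 0.000447149
Denominator: 0.0104258 + 0.00254261 + 0.00220377 + 0.000447149 = 0.0156193
Responsibility of Component C: 0.00220377 / 0.0156193 ≈ 0.1411

0.1411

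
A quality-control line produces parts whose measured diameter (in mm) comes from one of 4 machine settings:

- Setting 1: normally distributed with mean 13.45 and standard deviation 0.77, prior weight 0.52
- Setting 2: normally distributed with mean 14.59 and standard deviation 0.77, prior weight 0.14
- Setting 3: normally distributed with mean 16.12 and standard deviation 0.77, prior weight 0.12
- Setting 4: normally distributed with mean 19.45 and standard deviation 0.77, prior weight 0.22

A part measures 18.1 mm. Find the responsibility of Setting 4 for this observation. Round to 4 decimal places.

By Bayes' theorem, P(k | x) = π_k f_k(x) / Σ_j π_j f_j(x).
Evaluate each component's likelihood at the observed value:
  L_1 = 6.24116e-09
  L_2 = 1.59306e-05
  L_3 = 0.0189928
  L_4 = 0.111413
Multiply by the mixture weights:
  π_1·L_1 = 0.52 × 6.24116e-09 = 3.24541e-09
  π_2·L_2 = 0.14 × 1.59306e-05 = 2.23028e-06
  π_3·L_3 = 0.12 × 0.0189928 = 0.00227913
  π_4·L_4 = 0.22 × 0.111413 = 0.0245109
Sum: 3.24541e-09 + 2.23028e-06 + 0.00227913 + 0.0245109 = 0.0267922
Responsibility of Setting 4: 0.0245109 / 0.0267922 ≈ 0.9148

0.9148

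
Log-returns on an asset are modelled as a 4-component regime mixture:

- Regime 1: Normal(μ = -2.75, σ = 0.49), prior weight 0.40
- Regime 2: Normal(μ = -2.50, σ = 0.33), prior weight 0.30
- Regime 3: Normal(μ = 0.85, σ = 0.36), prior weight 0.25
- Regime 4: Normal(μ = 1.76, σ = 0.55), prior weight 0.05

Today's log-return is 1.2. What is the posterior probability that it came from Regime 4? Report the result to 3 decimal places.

0.111

By Bayes' theorem, P(k | x) = π_k f_k(x) / Σ_j π_j f_j(x).
Component likelihoods at x = 1.2:
  L_1 = (1/(0.49·√(2π)))·exp(−(1.2−-2.75)²/(2·0.49²)) = 0.814168·exp(-32.49167) = 6.3061e-15
  L_2 = (1/(0.33·√(2π)))·exp(−(1.2−-2.50)²/(2·0.33²)) = 1.208916·exp(-62.85583) = 6.08773e-28
  L_3 = (1/(0.36·√(2π)))·exp(−(1.2−0.85)²/(2·0.36²)) = 1.108173·exp(-0.47261) = 0.690807
  L_4 = (1/(0.55·√(2π)))·exp(−(1.2−1.76)²/(2·0.55²)) = 0.725350·exp(-0.51835) = 0.431949
Weight by the priors:
  π_1·L_1 = 0.40 × 6.3061e-15 = 2.52244e-15
  π_2·L_2 = 0.30 × 6.08773e-28 = 1.82632e-28
  π_3·L_3 = 0.25 × 0.690807 = 0.172702
  π_4·L_4 = 0.05 × 0.431949 = 0.0215974
Normaliser: 2.52244e-15 + 1.82632e-28 + 0.172702 + 0.0215974 = 0.194299
P(Regime 4 | 1.2) = 0.0215974 / 0.194299 ≈ 0.111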